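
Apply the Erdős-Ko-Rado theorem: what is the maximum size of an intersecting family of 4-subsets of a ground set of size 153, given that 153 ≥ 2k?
max |F| = C(152, 3) = 573800

Erdős-Ko-Rado (1961): when n ≥ 2k, max |F| = C(n−1, k−1). The bound is attained by the star {A : i ∈ A} for any fixed i ∈ [n]. Here C(153−1, 4−1) = C(152, 3) = 573800.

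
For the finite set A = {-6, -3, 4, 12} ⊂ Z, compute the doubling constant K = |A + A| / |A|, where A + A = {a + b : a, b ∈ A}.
K = |A + A| / |A| = 10/4 = 5/2

Enumerate A + A = {a + b : a, b ∈ A}. With |A| = 4, there are |A|^2 = 16 ordered sum pairs; collecting distinct values, A + A = {-12, -9, -6, -2, 1, 6, 8, 9, 16, 24}, so |A + A| = 10. Thus K = 10/4 = 5/2. For comparison, the minimum possible |A + A| over all 4-element sets is 2·4 − 1 = 7 (so min K = 7/4), attained only by arithmetic progressions.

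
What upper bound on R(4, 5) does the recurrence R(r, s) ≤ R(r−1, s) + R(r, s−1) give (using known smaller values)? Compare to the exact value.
R(4, 5) ≤ R(3, 5) + R(4, 4) = 14 + 18 = 32; exact value R(4, 5) = 25.

The Erdős–Szekeres recurrence R(r, s) ≤ R(r−1, s) + R(r, s−1) applied to (r, s) = (4, 5) gives
  R(4, 5) ≤ R(3, 5) + R(4, 4) = 14 + 18 = 32.
(Recall R(2, k) = k and R is symmetric.) The recurrence is not tight here (it gives 32, but the exact value is R(4, 5) = 25); the tight upper bound requires a sharper argument than the simple recurrence, combined with a lower-bound construction on K_{24}.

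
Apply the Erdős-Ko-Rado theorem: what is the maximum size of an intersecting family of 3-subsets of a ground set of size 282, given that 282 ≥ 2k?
max |F| = C(281, 2) = 39340

The Erdős-Ko-Rado theorem states: for n ≥ 2k, an intersecting family of k-subsets of an n-element set has size at most C(n − 1, k − 1), with equality for 'star' families {A ⊆ [n] : |A| = k, i ∈ A} (fix an element i). For n = 282, k = 3: C(281, 2) = 39340.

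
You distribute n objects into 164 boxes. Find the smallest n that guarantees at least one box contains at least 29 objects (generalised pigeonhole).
n = (29 − 1)·164 + 1 = 4593

By the generalised pigeonhole principle, to guarantee some box contains ≥ r objects we need more than (r − 1) · k objects total. Threshold: n = (r − 1) · k + 1. With r = 29 and k = 164: n = 28 · 164 + 1 = 4592 + 1 = 4593. For n = 4592 = 28 · 164, we can put exactly 28 objects in every box, avoiding 29 in any single one — so 4593 is tight.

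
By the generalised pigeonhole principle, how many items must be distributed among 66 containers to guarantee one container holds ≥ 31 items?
n = (31 − 1)·66 + 1 = 1981

By the generalised pigeonhole principle, to guarantee some box contains ≥ r objects we need more than (r − 1) · k objects total. Threshold: n = (r − 1) · k + 1. With r = 31 and k = 66: n = 30 · 66 + 1 = 1980 + 1 = 1981. For n = 1980 = 30 · 66, we can put exactly 30 objects in every box, avoiding 31 in any single one — so 1981 is tight.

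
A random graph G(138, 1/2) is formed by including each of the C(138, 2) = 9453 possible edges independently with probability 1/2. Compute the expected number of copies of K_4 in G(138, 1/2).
E[# K_4] = C(138, 4) · (1/2)^C(4, 2) = 14463090 / 2^6 = 7231545/32 = 225985.78125

For each 4-subset S of vertices (there are C(138, 4) = 14463090 such S), let X_S = 1 if S induces a K_4 (all C(4, 2) = 6 edges present). Then P(X_S = 1) = (1/2)^6 = 1/64. By linearity of expectation, E[# K_4] = C(138, 4) · (1/2)^6 = 14463090 / 64 = 7231545/32 = 225985.78125.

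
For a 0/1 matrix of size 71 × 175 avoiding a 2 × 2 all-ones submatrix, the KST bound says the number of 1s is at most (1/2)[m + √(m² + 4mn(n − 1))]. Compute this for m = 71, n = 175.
z(71, 175; 2, 2) ≤ (1/2)[71 + √(71² + 4·71·175·174)] = (1/2)[71 + √8652841] = 1506.2856

Kővári–Sós–Turán: let r_1, ..., r_71 be the row sums and z = Σ r_i the total number of 1s. Each pair of columns can share at most one row with both entries 1 (else a 2×2 all-ones block appears), so Σ_i C(r_i, 2) ≤ C(175, 2) = 15225. By convexity Σ_i C(r_i, 2) ≥ 71·C(z/71, 2) = z(z − 71)/(2·71), giving z² − 71z − 71·175·174 ≤ 0 and hence z ≤ (1/2)[71 + √(5041 + 4·2161950)] = (1/2)[71 + √8652841] ≈ (1/2)(71 + 2941.5712) = 1506.2856.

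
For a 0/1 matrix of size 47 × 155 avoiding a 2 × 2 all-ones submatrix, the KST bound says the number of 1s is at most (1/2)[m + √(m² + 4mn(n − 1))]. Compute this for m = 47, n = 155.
z(47, 155; 2, 2) ≤ (1/2)[47 + √(47² + 4·47·155·154)] = (1/2)[47 + √4489769] = 1082.9538

Kővári–Sós–Turán: let r_1, ..., r_47 be the row sums and z = Σ r_i the total number of 1s. Each pair of columns can share at most one row with both entries 1 (else a 2×2 all-ones block appears), so Σ_i C(r_i, 2) ≤ C(155, 2) = 11935. By convexity Σ_i C(r_i, 2) ≥ 47·C(z/47, 2) = z(z − 47)/(2·47), giving z² − 47z − 47·155·154 ≤ 0 and hence z ≤ (1/2)[47 + √(2209 + 4·1121890)] = (1/2)[47 + √4489769] ≈ (1/2)(47 + 2118.9075) = 1082.9538.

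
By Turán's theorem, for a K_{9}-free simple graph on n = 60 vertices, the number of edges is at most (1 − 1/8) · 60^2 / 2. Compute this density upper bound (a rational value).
Turán density bound = (7/8) · 60^2/2 = 1575

Turán's theorem: ex(n, K_{r+1}) is achieved by the complete r-partite Turán graph T(n, r) with parts as balanced as possible, and is at most (1 − 1/r) · n^2/2. For r = 8, n = 60: the density bound is (7/8) · 3600/2 = 1575. The integer-valued extremum is e(T(60, 8)) = 1574, which is strictly less than the density bound 1575 since 8 ∤ 60 (the parts of T(60, 8) cannot all be equal).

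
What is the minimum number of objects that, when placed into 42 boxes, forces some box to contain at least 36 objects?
n = (36 − 1)·42 + 1 = 1471

By the generalised pigeonhole principle, to guarantee some box contains ≥ r objects we need more than (r − 1) · k objects total. Threshold: n = (r − 1) · k + 1. With r = 36 and k = 42: n = 35 · 42 + 1 = 1470 + 1 = 1471. For n = 1470 = 35 · 42, we can put exactly 35 objects in every box, avoiding 36 in any single one — so 1471 is tight.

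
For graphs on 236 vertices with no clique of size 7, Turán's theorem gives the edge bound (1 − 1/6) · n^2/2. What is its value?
Turán density bound = (5/6) · 236^2/2 = 69620/3 ≈ 23206.6667

Turán's theorem: ex(n, K_{r+1}) is achieved by the complete r-partite Turán graph T(n, r) with parts as balanced as possible, and is at most (1 − 1/r) · n^2/2. For r = 6, n = 236: the density bound is (5/6) · 55696/2 = 69620/3 ≈ 23206.6667. The integer-valued extremum is e(T(236, 6)) = 23206, which is strictly less than the density bound 69620/3 since 6 ∤ 236 (the parts of T(236, 6) cannot all be equal).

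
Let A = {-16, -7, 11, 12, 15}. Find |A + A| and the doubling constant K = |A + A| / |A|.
K = |A + A| / |A| = 15/5 = 3

Enumerate A + A = {a + b : a, b ∈ A}. With |A| = 5, there are |A|^2 = 25 ordered sum pairs; collecting distinct values, A + A = {-32, -23, -14, -5, -4, -1, 4, 5, 8, 22, 23, 24, 26, 27, 30}, so |A + A| = 15. Thus K = 15/5 = 3. For comparison, the minimum possible |A + A| over all 5-element sets is 2·5 − 1 = 9 (so min K = 9/5), attained only by arithmetic progressions.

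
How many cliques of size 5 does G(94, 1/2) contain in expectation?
E[# K_5] = C(94, 5) · (1/2)^C(5, 2) = 54891018 / 2^10 = 27445509/512 ≈ 53604.509766

For each 5-subset S of vertices (there are C(94, 5) = 54891018 such S), let X_S = 1 if S induces a K_5 (all C(5, 2) = 10 edges present). Then P(X_S = 1) = (1/2)^10 = 1/1024. By linearity of expectation, E[# K_5] = C(94, 5) · (1/2)^10 = 54891018 / 1024 = 27445509/512 ≈ 53604.509766.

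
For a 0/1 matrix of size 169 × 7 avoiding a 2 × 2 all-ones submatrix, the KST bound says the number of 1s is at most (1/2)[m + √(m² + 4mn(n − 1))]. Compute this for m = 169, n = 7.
z(169, 7; 2, 2) ≤ (1/2)[169 + √(169² + 4·169·7·6)] = (1/2)[169 + √56953] = 203.8241

Kővári–Sós–Turán: let r_1, ..., r_169 be the row sums and z = Σ r_i the total number of 1s. Each pair of columns can share at most one row with both entries 1 (else a 2×2 all-ones block appears), so Σ_i C(r_i, 2) ≤ C(7, 2) = 21. By convexity Σ_i C(r_i, 2) ≥ 169·C(z/169, 2) = z(z − 169)/(2·169), giving z² − 169z − 169·7·6 ≤ 0 and hence z ≤ (1/2)[169 + √(28561 + 4·7098)] = (1/2)[169 + √56953] ≈ (1/2)(169 + 238.6483) = 203.8241.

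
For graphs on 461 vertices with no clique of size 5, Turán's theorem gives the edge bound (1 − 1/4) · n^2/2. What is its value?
Turán density bound = (3/4) · 461^2/2 = 637563/8 ≈ 79695.375

Turán's theorem: ex(n, K_{r+1}) is achieved by the complete r-partite Turán graph T(n, r) with parts as balanced as possible, and is at most (1 − 1/r) · n^2/2. For r = 4, n = 461: the density bound is (3/4) · 212521/2 = 637563/8 ≈ 79695.375. The integer-valued extremum is e(T(461, 4)) = 79695, which is strictly less than the density bound 637563/8 since 4 ∤ 461 (the parts of T(461, 4) cannot all be equal).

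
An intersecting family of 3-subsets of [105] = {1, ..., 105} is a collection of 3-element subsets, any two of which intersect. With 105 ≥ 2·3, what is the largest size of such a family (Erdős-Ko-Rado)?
max |F| = C(104, 2) = 5356

Erdős-Ko-Rado (1961): when n ≥ 2k, max |F| = C(n−1, k−1). The bound is attained by the star {A : i ∈ A} for any fixed i ∈ [n]. Here C(105−1, 3−1) = C(104, 2) = 5356.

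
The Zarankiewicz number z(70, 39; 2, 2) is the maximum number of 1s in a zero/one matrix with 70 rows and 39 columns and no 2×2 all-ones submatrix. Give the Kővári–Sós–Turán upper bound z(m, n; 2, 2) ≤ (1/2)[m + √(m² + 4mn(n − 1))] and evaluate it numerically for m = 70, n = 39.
z(70, 39; 2, 2) ≤ (1/2)[70 + √(70² + 4·70·39·38)] = (1/2)[70 + √419860] = 358.983

Kővári–Sós–Turán: let r_1, ..., r_70 be the row sums and z = Σ r_i the total number of 1s. Each pair of columns can share at most one row with both entries 1 (else a 2×2 all-ones block appears), so Σ_i C(r_i, 2) ≤ C(39, 2) = 741. By convexity Σ_i C(r_i, 2) ≥ 70·C(z/70, 2) = z(z − 70)/(2·70), giving z² − 70z − 70·39·38 ≤ 0 and hence z ≤ (1/2)[70 + √(4900 + 4·103740)] = (1/2)[70 + √419860] ≈ (1/2)(70 + 647.966) = 358.983.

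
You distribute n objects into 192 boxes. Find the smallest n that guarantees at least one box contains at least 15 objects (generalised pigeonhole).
n = (15 − 1)·192 + 1 = 2689

By the generalised pigeonhole principle, to guarantee some box contains ≥ r objects we need more than (r − 1) · k objects total. Threshold: n = (r − 1) · k + 1. With r = 15 and k = 192: n = 14 · 192 + 1 = 2688 + 1 = 2689. For n = 2688 = 14 · 192, we can put exactly 14 objects in every box, avoiding 15 in any single one — so 2689 is tight.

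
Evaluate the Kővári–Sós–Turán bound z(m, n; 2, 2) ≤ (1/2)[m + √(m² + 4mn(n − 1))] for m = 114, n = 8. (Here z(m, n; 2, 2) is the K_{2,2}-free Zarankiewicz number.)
z(114, 8; 2, 2) ≤ (1/2)[114 + √(114² + 4·114·8·7)] = (1/2)[114 + √38532] = 155.1478

Kővári–Sós–Turán: let r_1, ..., r_114 be the row sums and z = Σ r_i the total number of 1s. Each pair of columns can share at most one row with both entries 1 (else a 2×2 all-ones block appears), so Σ_i C(r_i, 2) ≤ C(8, 2) = 28. By convexity Σ_i C(r_i, 2) ≥ 114·C(z/114, 2) = z(z − 114)/(2·114), giving z² − 114z − 114·8·7 ≤ 0 and hence z ≤ (1/2)[114 + √(12996 + 4·6384)] = (1/2)[114 + √38532] ≈ (1/2)(114 + 196.2957) = 155.1478.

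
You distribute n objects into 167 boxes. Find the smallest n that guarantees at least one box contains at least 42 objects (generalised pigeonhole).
n = (42 − 1)·167 + 1 = 6848

By the generalised pigeonhole principle, to guarantee some box contains ≥ r objects we need more than (r − 1) · k objects total. Threshold: n = (r − 1) · k + 1. With r = 42 and k = 167: n = 41 · 167 + 1 = 6847 + 1 = 6848. For n = 6847 = 41 · 167, we can put exactly 41 objects in every box, avoiding 42 in any single one — so 6848 is tight.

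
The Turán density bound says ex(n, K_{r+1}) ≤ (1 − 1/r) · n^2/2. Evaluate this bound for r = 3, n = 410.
Turán density bound = (2/3) · 410^2/2 = 168100/3 ≈ 56033.3333

Turán's theorem: ex(n, K_{r+1}) is achieved by the complete r-partite Turán graph T(n, r) with parts as balanced as possible, and is at most (1 − 1/r) · n^2/2. For r = 3, n = 410: the density bound is (2/3) · 168100/2 = 168100/3 ≈ 56033.3333. The integer-valued extremum is e(T(410, 3)) = 56033, which is strictly less than the density bound 168100/3 since 3 ∤ 410 (the parts of T(410, 3) cannot all be equal).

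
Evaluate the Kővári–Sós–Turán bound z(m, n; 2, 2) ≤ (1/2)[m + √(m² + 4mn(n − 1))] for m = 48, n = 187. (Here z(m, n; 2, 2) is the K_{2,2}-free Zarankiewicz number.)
z(48, 187; 2, 2) ≤ (1/2)[48 + √(48² + 4·48·187·186)] = (1/2)[48 + √6680448] = 1316.3281

Kővári–Sós–Turán: let r_1, ..., r_48 be the row sums and z = Σ r_i the total number of 1s. Each pair of columns can share at most one row with both entries 1 (else a 2×2 all-ones block appears), so Σ_i C(r_i, 2) ≤ C(187, 2) = 17391. By convexity Σ_i C(r_i, 2) ≥ 48·C(z/48, 2) = z(z − 48)/(2·48), giving z² − 48z − 48·187·186 ≤ 0 and hence z ≤ (1/2)[48 + √(2304 + 4·1669536)] = (1/2)[48 + √6680448] ≈ (1/2)(48 + 2584.6563) = 1316.3281.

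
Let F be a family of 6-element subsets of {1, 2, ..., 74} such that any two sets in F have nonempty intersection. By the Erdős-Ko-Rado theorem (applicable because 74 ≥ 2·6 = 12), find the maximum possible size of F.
max |F| = C(73, 5) = 15020334

The Erdős-Ko-Rado theorem states: for n ≥ 2k, an intersecting family of k-subsets of an n-element set has size at most C(n − 1, k − 1), with equality for 'star' families {A ⊆ [n] : |A| = k, i ∈ A} (fix an element i). For n = 74, k = 6: C(73, 5) = 15020334.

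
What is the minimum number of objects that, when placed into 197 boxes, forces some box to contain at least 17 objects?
n = (17 − 1)·197 + 1 = 3153

By the generalised pigeonhole principle, to guarantee some box contains ≥ r objects we need more than (r − 1) · k objects total. Threshold: n = (r − 1) · k + 1. With r = 17 and k = 197: n = 16 · 197 + 1 = 3152 + 1 = 3153. For n = 3152 = 16 · 197, we can put exactly 16 objects in every box, avoiding 17 in any single one — so 3153 is tight.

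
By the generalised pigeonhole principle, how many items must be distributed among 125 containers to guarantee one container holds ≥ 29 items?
n = (29 − 1)·125 + 1 = 3501

By the generalised pigeonhole principle, to guarantee some box contains ≥ r objects we need more than (r − 1) · k objects total. Threshold: n = (r − 1) · k + 1. With r = 29 and k = 125: n = 28 · 125 + 1 = 3500 + 1 = 3501. For n = 3500 = 28 · 125, we can put exactly 28 objects in every box, avoiding 29 in any single one — so 3501 is tight.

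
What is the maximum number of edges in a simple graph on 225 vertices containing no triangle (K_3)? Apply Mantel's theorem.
ex(225, K_3) = ⌊225^2/4⌋ = 12656

Mantel (1907): a triangle-free graph on n vertices has at most ⌊n^2/4⌋ edges, with equality for the complete bipartite graph K_{⌊n/2⌋, ⌈n/2⌉}. For n = 225: ⌊225^2/4⌋ = ⌊50625/4⌋ = 12656. The extremal graph is K_{112, 113}, which has 112·113 = 12656 edges.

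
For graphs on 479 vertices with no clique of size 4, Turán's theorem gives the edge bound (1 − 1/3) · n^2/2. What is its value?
Turán density bound = (2/3) · 479^2/2 = 229441/3 ≈ 76480.3333

Turán's theorem: ex(n, K_{r+1}) is achieved by the complete r-partite Turán graph T(n, r) with parts as balanced as possible, and is at most (1 − 1/r) · n^2/2. For r = 3, n = 479: the density bound is (2/3) · 229441/2 = 229441/3 ≈ 76480.3333. The integer-valued extremum is e(T(479, 3)) = 76480, which is strictly less than the density bound 229441/3 since 3 ∤ 479 (the parts of T(479, 3) cannot all be equal).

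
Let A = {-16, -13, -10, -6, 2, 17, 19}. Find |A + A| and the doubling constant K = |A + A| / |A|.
K = |A + A| / |A| = 26/7

Enumerate A + A = {a + b : a, b ∈ A}. With |A| = 7, there are |A|^2 = 49 ordered sum pairs; collecting distinct values, A + A = {-32, -29, -26, -23, -22, -20, -19, -16, -14, -12, -11, -8, -4, 1, 3, 4, 6, 7, 9, 11, 13, 19, 21, 34, 36, 38}, so |A + A| = 26. Thus K = 26/7. For comparison, the minimum possible |A + A| over all 7-element sets is 2·7 − 1 = 13 (so min K = 13/7), attained only by arithmetic progressions.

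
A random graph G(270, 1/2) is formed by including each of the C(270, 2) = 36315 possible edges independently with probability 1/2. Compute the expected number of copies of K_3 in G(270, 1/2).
E[# K_3] = C(270, 3) · (1/2)^C(3, 2) = 3244140 / 2^3 = 811035/2 = 405517.5

For each 3-subset S of vertices (there are C(270, 3) = 3244140 such S), let X_S = 1 if S induces a K_3 (all C(3, 2) = 3 edges present). Then P(X_S = 1) = (1/2)^3 = 1/8. By linearity of expectation, E[# K_3] = C(270, 3) · (1/2)^3 = 3244140 / 8 = 811035/2 = 405517.5.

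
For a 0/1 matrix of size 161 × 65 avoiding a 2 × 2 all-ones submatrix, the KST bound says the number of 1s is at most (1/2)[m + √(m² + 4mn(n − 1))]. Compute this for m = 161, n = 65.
z(161, 65; 2, 2) ≤ (1/2)[161 + √(161² + 4·161·65·64)] = (1/2)[161 + √2704961] = 902.8383

Kővári–Sós–Turán: let r_1, ..., r_161 be the row sums and z = Σ r_i the total number of 1s. Each pair of columns can share at most one row with both entries 1 (else a 2×2 all-ones block appears), so Σ_i C(r_i, 2) ≤ C(65, 2) = 2080. By convexity Σ_i C(r_i, 2) ≥ 161·C(z/161, 2) = z(z − 161)/(2·161), giving z² − 161z − 161·65·64 ≤ 0 and hence z ≤ (1/2)[161 + √(25921 + 4·669760)] = (1/2)[161 + √2704961] ≈ (1/2)(161 + 1644.6766) = 902.8383.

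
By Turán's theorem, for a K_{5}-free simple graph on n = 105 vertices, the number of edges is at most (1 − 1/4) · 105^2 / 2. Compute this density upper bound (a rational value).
Turán density bound = (3/4) · 105^2/2 = 33075/8 ≈ 4134.375

Turán's theorem: ex(n, K_{r+1}) is achieved by the complete r-partite Turán graph T(n, r) with parts as balanced as possible, and is at most (1 − 1/r) · n^2/2. For r = 4, n = 105: the density bound is (3/4) · 11025/2 = 33075/8 ≈ 4134.375. The integer-valued extremum is e(T(105, 4)) = 4134, which is strictly less than the density bound 33075/8 since 4 ∤ 105 (the parts of T(105, 4) cannot all be equal).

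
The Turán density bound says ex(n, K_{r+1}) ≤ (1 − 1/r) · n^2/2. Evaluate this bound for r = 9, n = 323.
Turán density bound = (8/9) · 323^2/2 = 417316/9 ≈ 46368.4444

Turán's theorem: ex(n, K_{r+1}) is achieved by the complete r-partite Turán graph T(n, r) with parts as balanced as possible, and is at most (1 − 1/r) · n^2/2. For r = 9, n = 323: the density bound is (8/9) · 104329/2 = 417316/9 ≈ 46368.4444. The integer-valued extremum is e(T(323, 9)) = 46368, which is strictly less than the density bound 417316/9 since 9 ∤ 323 (the parts of T(323, 9) cannot all be equal).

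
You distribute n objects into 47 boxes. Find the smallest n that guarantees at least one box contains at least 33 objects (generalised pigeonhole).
n = (33 − 1)·47 + 1 = 1505

By the generalised pigeonhole principle, to guarantee some box contains ≥ r objects we need more than (r − 1) · k objects total. Threshold: n = (r − 1) · k + 1. With r = 33 and k = 47: n = 32 · 47 + 1 = 1504 + 1 = 1505. For n = 1504 = 32 · 47, we can put exactly 32 objects in every box, avoiding 33 in any single one — so 1505 is tight.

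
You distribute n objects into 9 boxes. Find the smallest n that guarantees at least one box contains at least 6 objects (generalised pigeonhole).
n = (6 − 1)·9 + 1 = 46

By the generalised pigeonhole principle, to guarantee some box contains ≥ r objects we need more than (r − 1) · k objects total. Threshold: n = (r − 1) · k + 1. With r = 6 and k = 9: n = 5 · 9 + 1 = 45 + 1 = 46. For n = 45 = 5 · 9, we can put exactly 5 objects in every box, avoiding 6 in any single one — so 46 is tight.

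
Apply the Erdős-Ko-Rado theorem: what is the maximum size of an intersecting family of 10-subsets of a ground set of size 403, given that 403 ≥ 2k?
max |F| = C(402, 9) = 690402510704386700

Erdős-Ko-Rado (1961): when n ≥ 2k, max |F| = C(n−1, k−1). The bound is attained by the star {A : i ∈ A} for any fixed i ∈ [n]. Here C(403−1, 10−1) = C(402, 9) = 690402510704386700.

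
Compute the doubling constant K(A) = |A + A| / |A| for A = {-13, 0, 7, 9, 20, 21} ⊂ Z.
K = |A + A| / |A| = 20/6 = 10/3

Enumerate A + A = {a + b : a, b ∈ A}. With |A| = 6, there are |A|^2 = 36 ordered sum pairs; collecting distinct values, A + A = {-26, -13, -6, -4, 0, 7, 8, 9, 14, 16, 18, 20, 21, 27, 28, 29, 30, 40, 41, 42}, so |A + A| = 20. Thus K = 20/6 = 10/3. For comparison, the minimum possible |A + A| over all 6-element sets is 2·6 − 1 = 11 (so min K = 11/6), attained only by arithmetic progressions.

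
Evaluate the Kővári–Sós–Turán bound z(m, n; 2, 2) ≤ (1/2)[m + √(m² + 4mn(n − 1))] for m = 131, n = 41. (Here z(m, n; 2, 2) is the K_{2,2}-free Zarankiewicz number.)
z(131, 41; 2, 2) ≤ (1/2)[131 + √(131² + 4·131·41·40)] = (1/2)[131 + √876521] = 533.6135

Kővári–Sós–Turán: let r_1, ..., r_131 be the row sums and z = Σ r_i the total number of 1s. Each pair of columns can share at most one row with both entries 1 (else a 2×2 all-ones block appears), so Σ_i C(r_i, 2) ≤ C(41, 2) = 820. By convexity Σ_i C(r_i, 2) ≥ 131·C(z/131, 2) = z(z − 131)/(2·131), giving z² − 131z − 131·41·40 ≤ 0 and hence z ≤ (1/2)[131 + √(17161 + 4·214840)] = (1/2)[131 + √876521] ≈ (1/2)(131 + 936.227) = 533.6135.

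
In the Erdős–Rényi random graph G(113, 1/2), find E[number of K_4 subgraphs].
E[# K_4] = C(113, 4) · (1/2)^C(4, 2) = 6438740 / 2^6 = 1609685/16 = 100605.3125

For each 4-subset S of vertices (there are C(113, 4) = 6438740 such S), let X_S = 1 if S induces a K_4 (all C(4, 2) = 6 edges present). Then P(X_S = 1) = (1/2)^6 = 1/64. By linearity of expectation, E[# K_4] = C(113, 4) · (1/2)^6 = 6438740 / 64 = 1609685/16 = 100605.3125.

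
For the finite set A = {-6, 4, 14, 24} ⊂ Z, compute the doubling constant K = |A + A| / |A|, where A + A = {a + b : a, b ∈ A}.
K = |A + A| / |A| = 7/4

Enumerate A + A = {a + b : a, b ∈ A}. With |A| = 4, there are |A|^2 = 16 ordered sum pairs; collecting distinct values, A + A = {-12, -2, 8, 18, 28, 38, 48}, so |A + A| = 7. Thus K = 7/4. Here |A + A| = 2|A| − 1 = 7, the minimum possible — so K = 7/4 is minimal, which holds iff A is an arithmetic progression.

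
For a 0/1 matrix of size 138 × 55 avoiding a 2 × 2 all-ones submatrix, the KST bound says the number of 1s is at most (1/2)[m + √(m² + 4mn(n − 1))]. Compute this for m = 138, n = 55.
z(138, 55; 2, 2) ≤ (1/2)[138 + √(138² + 4·138·55·54)] = (1/2)[138 + √1658484] = 712.9107

Kővári–Sós–Turán: let r_1, ..., r_138 be the row sums and z = Σ r_i the total number of 1s. Each pair of columns can share at most one row with both entries 1 (else a 2×2 all-ones block appears), so Σ_i C(r_i, 2) ≤ C(55, 2) = 1485. By convexity Σ_i C(r_i, 2) ≥ 138·C(z/138, 2) = z(z − 138)/(2·138), giving z² − 138z − 138·55·54 ≤ 0 and hence z ≤ (1/2)[138 + √(19044 + 4·409860)] = (1/2)[138 + √1658484] ≈ (1/2)(138 + 1287.8214) = 712.9107.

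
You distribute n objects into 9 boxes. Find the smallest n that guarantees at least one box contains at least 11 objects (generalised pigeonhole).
n = (11 − 1)·9 + 1 = 91

By the generalised pigeonhole principle, to guarantee some box contains ≥ r objects we need more than (r − 1) · k objects total. Threshold: n = (r − 1) · k + 1. With r = 11 and k = 9: n = 10 · 9 + 1 = 90 + 1 = 91. For n = 90 = 10 · 9, we can put exactly 10 objects in every box, avoiding 11 in any single one — so 91 is tight.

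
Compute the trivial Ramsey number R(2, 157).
R(2, 157) = 157

R(2, k) = k for all k ≥ 2: in a 2-colouring of K_k, either some edge is red (a red K_2) or all edges are blue (a blue K_k). And K_{156} coloured all-blue has no blue K_157, so R(2, 157) > 156. Hence R(2, 157) = 157.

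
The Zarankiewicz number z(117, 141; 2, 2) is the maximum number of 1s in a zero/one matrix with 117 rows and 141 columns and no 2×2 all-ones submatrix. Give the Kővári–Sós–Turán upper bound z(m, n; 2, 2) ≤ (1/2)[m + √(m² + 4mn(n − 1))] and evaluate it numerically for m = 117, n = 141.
z(117, 141; 2, 2) ≤ (1/2)[117 + √(117² + 4·117·141·140)] = (1/2)[117 + √9252009] = 1579.3558

Kővári–Sós–Turán: let r_1, ..., r_117 be the row sums and z = Σ r_i the total number of 1s. Each pair of columns can share at most one row with both entries 1 (else a 2×2 all-ones block appears), so Σ_i C(r_i, 2) ≤ C(141, 2) = 9870. By convexity Σ_i C(r_i, 2) ≥ 117·C(z/117, 2) = z(z − 117)/(2·117), giving z² − 117z − 117·141·140 ≤ 0 and hence z ≤ (1/2)[117 + √(13689 + 4·2309580)] = (1/2)[117 + √9252009] ≈ (1/2)(117 + 3041.7115) = 1579.3558.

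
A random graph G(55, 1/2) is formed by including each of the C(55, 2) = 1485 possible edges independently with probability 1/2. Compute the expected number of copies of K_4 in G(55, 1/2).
E[# K_4] = C(55, 4) · (1/2)^C(4, 2) = 341055 / 2^6 = 5328.984375

For each 4-subset S of vertices (there are C(55, 4) = 341055 such S), let X_S = 1 if S induces a K_4 (all C(4, 2) = 6 edges present). Then P(X_S = 1) = (1/2)^6 = 1/64. By linearity of expectation, E[# K_4] = C(55, 4) · (1/2)^6 = 341055 / 64 = 5328.984375.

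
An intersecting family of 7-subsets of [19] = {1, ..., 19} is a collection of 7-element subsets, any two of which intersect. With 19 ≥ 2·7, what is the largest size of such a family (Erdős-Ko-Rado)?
max |F| = C(18, 6) = 18564

The Erdős-Ko-Rado theorem states: for n ≥ 2k, an intersecting family of k-subsets of an n-element set has size at most C(n − 1, k − 1), with equality for 'star' families {A ⊆ [n] : |A| = k, i ∈ A} (fix an element i). For n = 19, k = 7: C(18, 6) = 18564.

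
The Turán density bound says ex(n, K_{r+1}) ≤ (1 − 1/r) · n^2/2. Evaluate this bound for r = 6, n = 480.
Turán density bound = (5/6) · 480^2/2 = 96000

Turán's theorem: ex(n, K_{r+1}) is achieved by the complete r-partite Turán graph T(n, r) with parts as balanced as possible, and is at most (1 − 1/r) · n^2/2. For r = 6, n = 480: the density bound is (5/6) · 230400/2 = 96000. Since 6 ∣ 480, the Turán graph T(480, 6) has parts of equal size 80, and its edge count e(T(480, 6)) = 96000 attains the density bound exactly.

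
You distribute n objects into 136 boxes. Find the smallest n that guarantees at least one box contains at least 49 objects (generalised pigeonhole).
n = (49 − 1)·136 + 1 = 6529

By the generalised pigeonhole principle, to guarantee some box contains ≥ r objects we need more than (r − 1) · k objects total. Threshold: n = (r − 1) · k + 1. With r = 49 and k = 136: n = 48 · 136 + 1 = 6528 + 1 = 6529. For n = 6528 = 48 · 136, we can put exactly 48 objects in every box, avoiding 49 in any single one — so 6529 is tight.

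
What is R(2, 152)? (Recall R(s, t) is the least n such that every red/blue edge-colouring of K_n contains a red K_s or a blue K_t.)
R(2, 152) = 152

R(2, k) = k for all k ≥ 2: in a 2-colouring of K_k, either some edge is red (a red K_2) or all edges are blue (a blue K_k). And K_{151} coloured all-blue has no blue K_152, so R(2, 152) > 151. Hence R(2, 152) = 152.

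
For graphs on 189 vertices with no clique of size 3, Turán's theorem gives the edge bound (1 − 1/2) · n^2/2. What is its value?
Turán density bound = (1/2) · 189^2/2 = 35721/4 ≈ 8930.25

Turán's theorem: ex(n, K_{r+1}) is achieved by the complete r-partite Turán graph T(n, r) with parts as balanced as possible, and is at most (1 − 1/r) · n^2/2. For r = 2, n = 189: the density bound is (1/2) · 35721/2 = 35721/4 ≈ 8930.25. The integer-valued extremum is e(T(189, 2)) = 8930, which is strictly less than the density bound 35721/4 since 2 ∤ 189 (the parts of T(189, 2) cannot all be equal).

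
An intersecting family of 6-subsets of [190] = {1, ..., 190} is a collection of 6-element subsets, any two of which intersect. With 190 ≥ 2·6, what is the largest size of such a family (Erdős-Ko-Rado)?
max |F| = C(189, 5) = 1905305787

The Erdős-Ko-Rado theorem states: for n ≥ 2k, an intersecting family of k-subsets of an n-element set has size at most C(n − 1, k − 1), with equality for 'star' families {A ⊆ [n] : |A| = k, i ∈ A} (fix an element i). For n = 190, k = 6: C(189, 5) = 1905305787.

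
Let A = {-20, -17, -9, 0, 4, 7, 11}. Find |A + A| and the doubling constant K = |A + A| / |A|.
K = |A + A| / |A| = 25/7

Enumerate A + A = {a + b : a, b ∈ A}. With |A| = 7, there are |A|^2 = 49 ordered sum pairs; collecting distinct values, A + A = {-40, -37, -34, -29, -26, -20, -18, -17, -16, -13, -10, -9, -6, -5, -2, 0, 2, 4, 7, 8, 11, 14, 15, 18, 22}, so |A + A| = 25. Thus K = 25/7. For comparison, the minimum possible |A + A| over all 7-element sets is 2·7 − 1 = 13 (so min K = 13/7), attained only by arithmetic progressions.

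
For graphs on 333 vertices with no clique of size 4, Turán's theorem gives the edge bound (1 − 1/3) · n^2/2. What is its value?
Turán density bound = (2/3) · 333^2/2 = 36963

Turán's theorem: ex(n, K_{r+1}) is achieved by the complete r-partite Turán graph T(n, r) with parts as balanced as possible, and is at most (1 − 1/r) · n^2/2. For r = 3, n = 333: the density bound is (2/3) · 110889/2 = 36963. Since 3 ∣ 333, the Turán graph T(333, 3) has parts of equal size 111, and its edge count e(T(333, 3)) = 36963 attains the density bound exactly.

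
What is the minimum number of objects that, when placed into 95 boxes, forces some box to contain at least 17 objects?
n = (17 − 1)·95 + 1 = 1521

By the generalised pigeonhole principle, to guarantee some box contains ≥ r objects we need more than (r − 1) · k objects total. Threshold: n = (r − 1) · k + 1. With r = 17 and k = 95: n = 16 · 95 + 1 = 1520 + 1 = 1521. For n = 1520 = 16 · 95, we can put exactly 16 objects in every box, avoiding 17 in any single one — so 1521 is tight.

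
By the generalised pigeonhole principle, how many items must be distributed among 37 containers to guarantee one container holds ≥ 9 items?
n = (9 − 1)·37 + 1 = 297

By the generalised pigeonhole principle, to guarantee some box contains ≥ r objects we need more than (r − 1) · k objects total. Threshold: n = (r − 1) · k + 1. With r = 9 and k = 37: n = 8 · 37 + 1 = 296 + 1 = 297. For n = 296 = 8 · 37, we can put exactly 8 objects in every box, avoiding 9 in any single one — so 297 is tight.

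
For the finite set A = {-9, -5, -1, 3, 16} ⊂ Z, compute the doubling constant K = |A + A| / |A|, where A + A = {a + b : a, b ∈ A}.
K = |A + A| / |A| = 12/5

Enumerate A + A = {a + b : a, b ∈ A}. With |A| = 5, there are |A|^2 = 25 ordered sum pairs; collecting distinct values, A + A = {-18, -14, -10, -6, -2, 2, 6, 7, 11, 15, 19, 32}, so |A + A| = 12. Thus K = 12/5. For comparison, the minimum possible |A + A| over all 5-element sets is 2·5 − 1 = 9 (so min K = 9/5), attained only by arithmetic progressions.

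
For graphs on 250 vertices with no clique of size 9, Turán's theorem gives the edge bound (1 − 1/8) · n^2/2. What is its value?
Turán density bound = (7/8) · 250^2/2 = 109375/4 ≈ 27343.75

Turán's theorem: ex(n, K_{r+1}) is achieved by the complete r-partite Turán graph T(n, r) with parts as balanced as possible, and is at most (1 − 1/r) · n^2/2. For r = 8, n = 250: the density bound is (7/8) · 62500/2 = 109375/4 ≈ 27343.75. The integer-valued extremum is e(T(250, 8)) = 27343, which is strictly less than the density bound 109375/4 since 8 ∤ 250 (the parts of T(250, 8) cannot all be equal).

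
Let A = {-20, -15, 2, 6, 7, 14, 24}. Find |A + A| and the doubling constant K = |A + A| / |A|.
K = |A + A| / |A| = 25/7

Enumerate A + A = {a + b : a, b ∈ A}. With |A| = 7, there are |A|^2 = 49 ordered sum pairs; collecting distinct values, A + A = {-40, -35, -30, -18, -14, -13, -9, -8, -6, -1, 4, 8, 9, 12, 13, 14, 16, 20, 21, 26, 28, 30, 31, 38, 48}, so |A + A| = 25. Thus K = 25/7. For comparison, the minimum possible |A + A| over all 7-element sets is 2·7 − 1 = 13 (so min K = 13/7), attained only by arithmetic progressions.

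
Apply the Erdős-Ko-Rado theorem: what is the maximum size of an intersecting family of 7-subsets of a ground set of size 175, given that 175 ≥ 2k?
max |F| = C(174, 6) = 35328324291

Erdős-Ko-Rado (1961): when n ≥ 2k, max |F| = C(n−1, k−1). The bound is attained by the star {A : i ∈ A} for any fixed i ∈ [n]. Here C(175−1, 7−1) = C(174, 6) = 35328324291.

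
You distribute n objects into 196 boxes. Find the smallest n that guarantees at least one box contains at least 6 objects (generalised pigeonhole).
n = (6 − 1)·196 + 1 = 981

By the generalised pigeonhole principle, to guarantee some box contains ≥ r objects we need more than (r − 1) · k objects total. Threshold: n = (r − 1) · k + 1. With r = 6 and k = 196: n = 5 · 196 + 1 = 980 + 1 = 981. For n = 980 = 5 · 196, we can put exactly 5 objects in every box, avoiding 6 in any single one — so 981 is tight.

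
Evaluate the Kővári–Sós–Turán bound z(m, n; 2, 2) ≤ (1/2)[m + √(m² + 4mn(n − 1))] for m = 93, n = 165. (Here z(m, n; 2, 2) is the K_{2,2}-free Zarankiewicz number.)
z(93, 165; 2, 2) ≤ (1/2)[93 + √(93² + 4·93·165·164)] = (1/2)[93 + √10074969] = 1633.5546

Kővári–Sós–Turán: let r_1, ..., r_93 be the row sums and z = Σ r_i the total number of 1s. Each pair of columns can share at most one row with both entries 1 (else a 2×2 all-ones block appears), so Σ_i C(r_i, 2) ≤ C(165, 2) = 13530. By convexity Σ_i C(r_i, 2) ≥ 93·C(z/93, 2) = z(z − 93)/(2·93), giving z² − 93z − 93·165·164 ≤ 0 and hence z ≤ (1/2)[93 + √(8649 + 4·2516580)] = (1/2)[93 + √10074969] ≈ (1/2)(93 + 3174.1092) = 1633.5546.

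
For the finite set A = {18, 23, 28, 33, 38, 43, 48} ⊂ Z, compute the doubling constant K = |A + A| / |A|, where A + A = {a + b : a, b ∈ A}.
K = |A + A| / |A| = 13/7

Enumerate A + A = {a + b : a, b ∈ A}. With |A| = 7, there are |A|^2 = 49 ordered sum pairs; collecting distinct values, A + A = {36, 41, 46, 51, 56, 61, 66, 71, 76, 81, 86, 91, 96}, so |A + A| = 13. Thus K = 13/7. Here |A + A| = 2|A| − 1 = 13, the minimum possible — so K = 13/7 is minimal, which holds iff A is an arithmetic progression.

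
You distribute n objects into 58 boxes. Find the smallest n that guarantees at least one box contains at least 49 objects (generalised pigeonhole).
n = (49 − 1)·58 + 1 = 2785

By the generalised pigeonhole principle, to guarantee some box contains ≥ r objects we need more than (r − 1) · k objects total. Threshold: n = (r − 1) · k + 1. With r = 49 and k = 58: n = 48 · 58 + 1 = 2784 + 1 = 2785. For n = 2784 = 48 · 58, we can put exactly 48 objects in every box, avoiding 49 in any single one — so 2785 is tight.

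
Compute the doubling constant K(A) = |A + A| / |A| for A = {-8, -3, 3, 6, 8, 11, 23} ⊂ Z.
K = |A + A| / |A| = 25/7

Enumerate A + A = {a + b : a, b ∈ A}. With |A| = 7, there are |A|^2 = 49 ordered sum pairs; collecting distinct values, A + A = {-16, -11, -6, -5, -2, 0, 3, 5, 6, 8, 9, 11, 12, 14, 15, 16, 17, 19, 20, 22, 26, 29, 31, 34, 46}, so |A + A| = 25. Thus K = 25/7. For comparison, the minimum possible |A + A| over all 7-element sets is 2·7 − 1 = 13 (so min K = 13/7), attained only by arithmetic progressions.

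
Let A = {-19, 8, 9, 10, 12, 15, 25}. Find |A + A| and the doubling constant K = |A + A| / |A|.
K = |A + A| / |A| = 25/7

Enumerate A + A = {a + b : a, b ∈ A}. With |A| = 7, there are |A|^2 = 49 ordered sum pairs; collecting distinct values, A + A = {-38, -11, -10, -9, -7, -4, 6, 16, 17, 18, 19, 20, 21, 22, 23, 24, 25, 27, 30, 33, 34, 35, 37, 40, 50}, so |A + A| = 25. Thus K = 25/7. For comparison, the minimum possible |A + A| over all 7-element sets is 2·7 − 1 = 13 (so min K = 13/7), attained only by arithmetic progressions.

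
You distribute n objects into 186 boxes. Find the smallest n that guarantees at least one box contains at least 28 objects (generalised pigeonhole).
n = (28 − 1)·186 + 1 = 5023

By the generalised pigeonhole principle, to guarantee some box contains ≥ r objects we need more than (r − 1) · k objects total. Threshold: n = (r − 1) · k + 1. With r = 28 and k = 186: n = 27 · 186 + 1 = 5022 + 1 = 5023. For n = 5022 = 27 · 186, we can put exactly 27 objects in every box, avoiding 28 in any single one — so 5023 is tight.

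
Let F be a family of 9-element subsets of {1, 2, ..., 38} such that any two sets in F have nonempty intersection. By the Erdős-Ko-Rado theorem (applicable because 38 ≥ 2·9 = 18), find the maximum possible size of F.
max |F| = C(37, 8) = 38608020

The Erdős-Ko-Rado theorem states: for n ≥ 2k, an intersecting family of k-subsets of an n-element set has size at most C(n − 1, k − 1), with equality for 'star' families {A ⊆ [n] : |A| = k, i ∈ A} (fix an element i). For n = 38, k = 9: C(37, 8) = 38608020.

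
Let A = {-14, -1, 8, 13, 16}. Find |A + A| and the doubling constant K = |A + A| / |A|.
K = |A + A| / |A| = 15/5 = 3

Enumerate A + A = {a + b : a, b ∈ A}. With |A| = 5, there are |A|^2 = 25 ordered sum pairs; collecting distinct values, A + A = {-28, -15, -6, -2, -1, 2, 7, 12, 15, 16, 21, 24, 26, 29, 32}, so |A + A| = 15. Thus K = 15/5 = 3. For comparison, the minimum possible |A + A| over all 5-element sets is 2·5 − 1 = 9 (so min K = 9/5), attained only by arithmetic progressions.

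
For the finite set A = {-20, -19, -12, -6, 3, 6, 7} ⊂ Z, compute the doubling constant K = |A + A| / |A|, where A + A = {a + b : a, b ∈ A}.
K = |A + A| / |A| = 26/7

Enumerate A + A = {a + b : a, b ∈ A}. With |A| = 7, there are |A|^2 = 49 ordered sum pairs; collecting distinct values, A + A = {-40, -39, -38, -32, -31, -26, -25, -24, -18, -17, -16, -14, -13, -12, -9, -6, -5, -3, 0, 1, 6, 9, 10, 12, 13, 14}, so |A + A| = 26. Thus K = 26/7. For comparison, the minimum possible |A + A| over all 7-element sets is 2·7 − 1 = 13 (so min K = 13/7), attained only by arithmetic progressions.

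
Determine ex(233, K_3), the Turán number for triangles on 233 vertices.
ex(233, K_3) = ⌊233^2/4⌋ = 13572

Mantel (1907): a triangle-free graph on n vertices has at most ⌊n^2/4⌋ edges, with equality for the complete bipartite graph K_{⌊n/2⌋, ⌈n/2⌉}. For n = 233: ⌊233^2/4⌋ = ⌊54289/4⌋ = 13572. The extremal graph is K_{116, 117}, which has 116·117 = 13572 edges.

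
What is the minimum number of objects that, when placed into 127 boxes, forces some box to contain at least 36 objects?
n = (36 − 1)·127 + 1 = 4446

By the generalised pigeonhole principle, to guarantee some box contains ≥ r objects we need more than (r − 1) · k objects total. Threshold: n = (r − 1) · k + 1. With r = 36 and k = 127: n = 35 · 127 + 1 = 4445 + 1 = 4446. For n = 4445 = 35 · 127, we can put exactly 35 objects in every box, avoiding 36 in any single one — so 4446 is tight.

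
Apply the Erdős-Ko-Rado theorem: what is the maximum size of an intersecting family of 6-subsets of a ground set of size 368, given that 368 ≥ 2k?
max |F| = C(367, 5) = 53984213283

The Erdős-Ko-Rado theorem states: for n ≥ 2k, an intersecting family of k-subsets of an n-element set has size at most C(n − 1, k − 1), with equality for 'star' families {A ⊆ [n] : |A| = k, i ∈ A} (fix an element i). For n = 368, k = 6: C(367, 5) = 53984213283.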